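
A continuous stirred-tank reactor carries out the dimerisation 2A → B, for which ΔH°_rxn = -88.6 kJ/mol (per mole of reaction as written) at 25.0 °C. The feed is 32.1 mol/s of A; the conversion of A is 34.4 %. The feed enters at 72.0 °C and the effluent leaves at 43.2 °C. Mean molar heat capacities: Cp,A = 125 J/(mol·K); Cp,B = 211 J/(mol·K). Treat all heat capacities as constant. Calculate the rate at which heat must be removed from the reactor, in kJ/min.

Extent of reaction ξ = 0.344 × 32.1 / 2 = 5.5212 mol/s
Reaction term: ξ·ΔH°_rxn = 5.5212 × -88.6 = -489.18 kJ/s
Sensible, feed 72.0→25 °C: -188.59 kJ/s
Outlet flows (mol/s): A 21.058, B 5.5212
Sensible, products 25→43.2 °C: 69.109 kJ/s
Q = ΔH = -608.66 kJ/s = -608.66 kW
Heat removed = 36519 kJ/min

Q_out = 36500 kJ/min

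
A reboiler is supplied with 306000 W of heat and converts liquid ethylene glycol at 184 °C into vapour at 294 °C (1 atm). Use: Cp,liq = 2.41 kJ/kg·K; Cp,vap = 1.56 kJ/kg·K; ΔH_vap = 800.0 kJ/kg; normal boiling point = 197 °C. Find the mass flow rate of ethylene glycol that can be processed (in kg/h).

Δh = 2.41×(197−184) + 800.0 + 1.56×(294−197) = 982.65 kJ/kg
Q = 306000 W = 306 kJ/s = 1.1016e+06 kJ/h
ṁ = Q/Δh = 1.1016e+06 / 982.65 = 1121.1 kg/h

ṁ = 1120 kg/h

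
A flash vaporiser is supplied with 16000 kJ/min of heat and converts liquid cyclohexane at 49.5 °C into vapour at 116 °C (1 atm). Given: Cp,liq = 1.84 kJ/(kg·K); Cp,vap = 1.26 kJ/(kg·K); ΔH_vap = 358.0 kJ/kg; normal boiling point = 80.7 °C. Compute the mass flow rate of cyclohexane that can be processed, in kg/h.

Δh = 1.84×(80.7−49.5) + 358.0 + 1.26×(116−80.7) = 459.89 kJ/kg
Q = 16000 kJ/min = 266.67 kJ/s = 960000 kJ/h
ṁ = Q/Δh = 960000 / 459.89 = 2087.5 kg/h

ṁ = 2090 kg/h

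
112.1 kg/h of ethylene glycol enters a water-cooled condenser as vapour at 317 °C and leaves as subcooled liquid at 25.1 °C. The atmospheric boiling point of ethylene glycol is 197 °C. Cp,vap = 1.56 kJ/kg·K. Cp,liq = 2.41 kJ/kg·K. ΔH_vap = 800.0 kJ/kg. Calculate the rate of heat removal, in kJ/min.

Q_c = 2620 kJ/min

vapour 317→197 °C: -187.2 kJ/kg
condensation at 197 °C: -800 kJ/kg
liquid 197→25.1 °C: -414.28 kJ/kg
Δh = -187.2 + -800 + -414.28 = -1401.5 kJ/kg
Q = ṁ·Δh = 112.1 kg/h × -1401.5 kJ/kg = -157110 kJ/h
|Q| = 43.64 kW = 2618.4 kJ/min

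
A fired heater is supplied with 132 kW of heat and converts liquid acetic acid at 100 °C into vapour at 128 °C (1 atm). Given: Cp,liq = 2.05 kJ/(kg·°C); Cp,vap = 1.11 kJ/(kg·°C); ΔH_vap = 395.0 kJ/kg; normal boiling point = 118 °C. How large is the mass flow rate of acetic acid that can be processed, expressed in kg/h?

Δh = 2.05×(118−100) + 395.0 + 1.11×(128−118) = 443 kJ/kg
Q = 132 kW = 132 kJ/s = 475200 kJ/h
ṁ = Q/Δh = 475200 / 443 = 1072.7 kg/h

ṁ = 1070 kg/h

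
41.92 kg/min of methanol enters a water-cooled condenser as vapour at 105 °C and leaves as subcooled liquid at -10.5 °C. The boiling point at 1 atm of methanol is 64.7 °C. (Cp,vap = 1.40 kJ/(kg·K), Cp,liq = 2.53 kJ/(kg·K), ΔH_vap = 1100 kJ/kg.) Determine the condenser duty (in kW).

Q_c = 941 kW

vapour 105→64.7 °C: -56.42 kJ/kg
condensation at 64.7 °C: -1100 kJ/kg
liquid 64.7→-10.5 °C: -190.26 kJ/kg
Δh = -56.42 + -1100 + -190.26 = -1346.7 kJ/kg
Q = ṁ·Δh = 41.92 kg/min × -1346.7 kJ/kg = -56453 kJ/min
|Q| = 940.88 kW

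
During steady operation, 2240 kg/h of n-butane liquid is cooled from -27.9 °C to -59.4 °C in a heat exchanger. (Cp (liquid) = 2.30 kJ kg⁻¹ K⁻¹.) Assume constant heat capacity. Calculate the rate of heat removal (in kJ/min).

Q = ṁ·Cp·ΔT = 2240 × 2.30 × (-59.4 − -27.9) = -162290 kJ/h
Converting: 162290 / 3600 s = 45.08 kW
Cooling duty = 2704.8 kJ/min

Q_c = 2700 kJ/min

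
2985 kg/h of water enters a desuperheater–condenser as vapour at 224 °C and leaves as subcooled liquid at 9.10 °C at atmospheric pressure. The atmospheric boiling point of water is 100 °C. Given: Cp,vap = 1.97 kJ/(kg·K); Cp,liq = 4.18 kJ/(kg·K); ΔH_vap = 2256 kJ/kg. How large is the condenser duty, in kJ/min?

vapour 224→100 °C: -244.28 kJ/kg
condensation at 100 °C: -2256 kJ/kg
liquid 100→9.10 °C: -379.96 kJ/kg
Δh = -244.28 + -2256 + -379.96 = -2880.2 kJ/kg
Q = ṁ·Δh = 2985 kg/h × -2880.2 kJ/kg = -8.5975e+06 kJ/h
|Q| = 2388.2 kW = 143290 kJ/min

Q_c = 143000 kJ/min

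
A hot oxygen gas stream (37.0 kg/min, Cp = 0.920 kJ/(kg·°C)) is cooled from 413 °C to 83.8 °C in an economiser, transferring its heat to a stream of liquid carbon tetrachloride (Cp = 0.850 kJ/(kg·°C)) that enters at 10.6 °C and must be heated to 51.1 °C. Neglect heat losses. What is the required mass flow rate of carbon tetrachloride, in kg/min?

ṁ_c = 326 kg/min

Heat released by hot stream: Q = 37.0 × 0.920 × (413 − 83.8) = 11206 kJ/min
Energy balance on cold side (adiabatic exchanger): Q = ṁ_c·Cp_c·(T_c,out − T_c,in)
ṁ_c = 11206 / [0.850 × (51.1 − 10.6)] = 325.52 kg/min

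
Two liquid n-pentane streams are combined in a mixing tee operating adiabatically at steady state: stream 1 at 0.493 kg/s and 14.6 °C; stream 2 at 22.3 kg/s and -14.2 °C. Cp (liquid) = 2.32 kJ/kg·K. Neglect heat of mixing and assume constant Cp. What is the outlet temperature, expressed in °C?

T_out = -13.6 °C

Energy balance with Q = 0: Σ ṁᵢCp,ᵢ(T_out − Tᵢ) = 0
T_out = Σ ṁᵢCp,ᵢTᵢ / Σ ṁᵢCp,ᵢ
      = -717.95 / 52.88 = -13.577 °C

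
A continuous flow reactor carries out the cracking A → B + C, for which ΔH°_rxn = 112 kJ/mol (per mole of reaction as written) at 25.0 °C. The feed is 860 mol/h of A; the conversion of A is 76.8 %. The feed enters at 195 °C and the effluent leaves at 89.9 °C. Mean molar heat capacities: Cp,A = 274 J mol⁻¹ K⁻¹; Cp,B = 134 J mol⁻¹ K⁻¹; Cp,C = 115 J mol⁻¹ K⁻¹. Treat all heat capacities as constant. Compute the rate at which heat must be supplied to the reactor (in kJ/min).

Extent of reaction ξ = 0.768 × 860 = 660.48 mol/h
Reaction term: ξ·ΔH°_rxn = 660.48 × 112 = 73974 kJ/h
Sensible, feed 195→25 °C: -40059 kJ/h
Outlet flows (mol/h): A 199.52, B 660.48, C 660.48
Sensible, products 25→89.9 °C: 14221 kJ/h
Q = ΔH = 48136 kJ/h = 13.371 kW
Heat supplied = 802.27 kJ/min

Q_in = 802 kJ/min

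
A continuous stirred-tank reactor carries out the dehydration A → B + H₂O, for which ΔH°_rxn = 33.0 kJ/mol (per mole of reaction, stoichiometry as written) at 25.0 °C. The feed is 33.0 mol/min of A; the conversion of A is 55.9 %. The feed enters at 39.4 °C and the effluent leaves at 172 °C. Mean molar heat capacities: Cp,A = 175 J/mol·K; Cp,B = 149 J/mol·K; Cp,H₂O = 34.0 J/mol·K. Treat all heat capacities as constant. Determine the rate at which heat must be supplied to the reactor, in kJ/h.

Q_in = 83800 kJ/h

Extent of reaction ξ = 0.559 × 33.0 = 18.447 mol/min
Reaction term: ξ·ΔH°_rxn = 18.447 × 33.0 = 608.75 kJ/min
Sensible, feed 39.4→25 °C: -83.16 kJ/min
Outlet flows (mol/min): A 14.553, B 18.447, H₂O 18.447
Sensible, products 25→172 °C: 870.62 kJ/min
Q = ΔH = 1396.2 kJ/min = 23.27 kW
Heat supplied = 83773 kJ/h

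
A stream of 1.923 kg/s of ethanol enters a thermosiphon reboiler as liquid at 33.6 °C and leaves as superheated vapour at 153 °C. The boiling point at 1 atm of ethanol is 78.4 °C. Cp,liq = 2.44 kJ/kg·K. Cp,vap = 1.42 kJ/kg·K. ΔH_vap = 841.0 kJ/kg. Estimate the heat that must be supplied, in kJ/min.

Q = 122000 kJ/min

liquid 33.6→78.4 °C: 109.31 kJ/kg
vaporisation at 78.4 °C: 841 kJ/kg
vapour 78.4→153 °C: 105.93 kJ/kg
Δh = 109.31 + 841 + 105.93 = 1056.2 kJ/kg
Q = ṁ·Δh = 1.923 kg/s × 1056.2 kJ/kg = 2031.2 kJ/s
|Q| = 2031.2 kW = 121870 kJ/min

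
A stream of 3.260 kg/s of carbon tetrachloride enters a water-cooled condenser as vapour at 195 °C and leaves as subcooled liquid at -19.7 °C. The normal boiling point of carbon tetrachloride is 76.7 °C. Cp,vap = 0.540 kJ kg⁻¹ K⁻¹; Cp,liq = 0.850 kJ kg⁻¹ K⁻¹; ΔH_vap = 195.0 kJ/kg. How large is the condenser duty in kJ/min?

vapour 195→76.7 °C: -63.882 kJ/kg
condensation at 76.7 °C: -195 kJ/kg
liquid 76.7→-19.7 °C: -81.94 kJ/kg
Δh = -63.882 + -195 + -81.94 = -340.82 kJ/kg
Q = ṁ·Δh = 3.260 kg/s × -340.82 kJ/kg = -1111.1 kJ/s
|Q| = 1111.1 kW = 66665 kJ/min

Q_c = 66700 kJ/min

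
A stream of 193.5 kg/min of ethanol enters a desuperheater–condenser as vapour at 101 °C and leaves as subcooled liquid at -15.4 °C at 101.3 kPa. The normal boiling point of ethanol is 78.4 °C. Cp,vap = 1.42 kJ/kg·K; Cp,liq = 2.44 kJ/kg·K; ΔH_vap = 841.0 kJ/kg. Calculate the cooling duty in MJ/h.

Q_c = 12800 MJ/h

vapour 101→78.4 °C: -32.092 kJ/kg
condensation at 78.4 °C: -841 kJ/kg
liquid 78.4→-15.4 °C: -228.87 kJ/kg
Δh = -32.092 + -841 + -228.87 = -1102 kJ/kg
Q = ṁ·Δh = 193.5 kg/min × -1102 kJ/kg = -213230 kJ/min
|Q| = 3553.8 kW = 12794 MJ/h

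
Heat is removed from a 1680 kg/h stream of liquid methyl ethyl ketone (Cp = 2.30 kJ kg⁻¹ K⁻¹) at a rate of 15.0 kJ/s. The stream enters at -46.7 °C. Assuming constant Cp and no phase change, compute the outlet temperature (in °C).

T_out = -60.7 °C

Q = 15.0 kJ/s = 54000 kJ/h
ΔT = Q/(ṁ·Cp) = 54000/(1680×2.30) = 13.975 K
T_out = -46.7 − 13.975 = -60.675 °C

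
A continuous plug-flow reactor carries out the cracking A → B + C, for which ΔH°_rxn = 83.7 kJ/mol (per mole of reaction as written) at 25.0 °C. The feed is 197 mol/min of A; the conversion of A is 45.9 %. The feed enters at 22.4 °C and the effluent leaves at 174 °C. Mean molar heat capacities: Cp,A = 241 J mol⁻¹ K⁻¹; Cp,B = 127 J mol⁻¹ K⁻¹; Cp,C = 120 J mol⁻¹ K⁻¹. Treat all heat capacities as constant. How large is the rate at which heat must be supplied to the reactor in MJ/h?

Extent of reaction ξ = 0.459 × 197 = 90.423 mol/min
Reaction term: ξ·ΔH°_rxn = 90.423 × 83.7 = 7568.4 kJ/min
Sensible, feed 22.4→25 °C: 123.44 kJ/min
Outlet flows (mol/min): A 106.58, B 90.423, C 90.423
Sensible, products 25→174 °C: 7154.9 kJ/min
Q = ΔH = 14847 kJ/min = 247.45 kW
Heat supplied = 890.81 MJ/h

Q_in = 891 MJ/h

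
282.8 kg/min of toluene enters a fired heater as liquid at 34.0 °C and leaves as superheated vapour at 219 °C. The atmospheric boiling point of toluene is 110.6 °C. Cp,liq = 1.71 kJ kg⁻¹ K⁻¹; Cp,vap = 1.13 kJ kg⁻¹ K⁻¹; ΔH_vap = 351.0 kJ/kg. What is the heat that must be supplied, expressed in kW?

liquid 34.0→110.6 °C: 130.99 kJ/kg
vaporisation at 110.6 °C: 351 kJ/kg
vapour 110.6→219 °C: 122.49 kJ/kg
Δh = 130.99 + 351 + 122.49 = 604.48 kJ/kg
Q = ṁ·Δh = 282.8 kg/min × 604.48 kJ/kg = 170950 kJ/min
|Q| = 2849.1 kW

Q = 2850 kW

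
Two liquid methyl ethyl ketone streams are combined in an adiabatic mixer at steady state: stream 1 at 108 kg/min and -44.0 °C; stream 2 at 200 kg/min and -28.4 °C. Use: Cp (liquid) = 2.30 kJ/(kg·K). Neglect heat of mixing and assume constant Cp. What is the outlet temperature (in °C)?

T_out = -33.9 °C

Adiabatic, steady state ⇒ Σ ṁᵢCp,ᵢ(T_out − Tᵢ) = 0
Σ ṁᵢCp,ᵢTᵢ = 108×2.30×-44.0 + 200×2.30×-28.4 = -23994
Σ ṁᵢCp,ᵢ = 108×2.30 + 200×2.30 = 708.4
T_out = -23994 / 708.4 = -33.87 °C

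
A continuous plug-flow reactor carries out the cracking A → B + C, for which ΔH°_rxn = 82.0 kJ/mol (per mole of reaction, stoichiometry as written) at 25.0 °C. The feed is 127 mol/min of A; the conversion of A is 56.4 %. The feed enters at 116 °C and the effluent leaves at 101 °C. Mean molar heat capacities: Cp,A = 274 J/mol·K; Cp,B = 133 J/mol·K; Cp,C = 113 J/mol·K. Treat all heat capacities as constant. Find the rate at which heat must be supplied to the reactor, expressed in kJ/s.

Q_in = 86.7 kJ/s

Extent of reaction ξ = 0.564 × 127 = 71.628 mol/min
Reaction term: ξ·ΔH°_rxn = 71.628 × 82.0 = 5873.5 kJ/min
Sensible, feed 116→25 °C: -3166.6 kJ/min
Outlet flows (mol/min): A 55.372, B 71.628, C 71.628
Sensible, products 25→101 °C: 2492.2 kJ/min
Q = ΔH = 5199.1 kJ/min = 86.652 kW
Heat supplied = 86.652 kJ/s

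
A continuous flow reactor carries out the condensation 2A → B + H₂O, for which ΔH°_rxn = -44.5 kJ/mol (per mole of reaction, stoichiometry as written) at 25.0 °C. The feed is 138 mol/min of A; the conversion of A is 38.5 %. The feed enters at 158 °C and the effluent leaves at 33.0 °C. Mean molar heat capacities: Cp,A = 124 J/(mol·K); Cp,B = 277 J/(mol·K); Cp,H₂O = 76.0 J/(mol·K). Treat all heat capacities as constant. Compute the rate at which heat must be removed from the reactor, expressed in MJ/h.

Extent of reaction ξ = 0.385 × 138 / 2 = 26.565 mol/min
Reaction term: ξ·ΔH°_rxn = 26.565 × -44.5 = -1182.1 kJ/min
Sensible, feed 158→25 °C: -2275.9 kJ/min
Outlet flows (mol/min): A 84.87, B 26.565, H₂O 26.565
Sensible, products 25→33.0 °C: 159.21 kJ/min
Q = ΔH = -3298.8 kJ/min = -54.98 kW
Heat removed = 197.93 MJ/h

Q_out = 198 MJ/h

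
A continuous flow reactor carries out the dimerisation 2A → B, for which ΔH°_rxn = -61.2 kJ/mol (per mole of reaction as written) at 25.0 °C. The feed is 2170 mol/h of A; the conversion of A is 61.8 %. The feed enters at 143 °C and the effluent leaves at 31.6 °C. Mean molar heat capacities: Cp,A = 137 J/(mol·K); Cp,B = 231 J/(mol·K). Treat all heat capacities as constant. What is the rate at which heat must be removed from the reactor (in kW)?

Q_out = 20.7 kW

Extent of reaction ξ = 0.618 × 2170 / 2 = 670.53 mol/h
Reaction term: ξ·ΔH°_rxn = 670.53 × -61.2 = -41036 kJ/h
Sensible, feed 143→25 °C: -35080 kJ/h
Outlet flows (mol/h): A 828.94, B 670.53
Sensible, products 25→31.6 °C: 1771.8 kJ/h
Q = ΔH = -74345 kJ/h = -20.651 kW
Heat removed = 20.651 kW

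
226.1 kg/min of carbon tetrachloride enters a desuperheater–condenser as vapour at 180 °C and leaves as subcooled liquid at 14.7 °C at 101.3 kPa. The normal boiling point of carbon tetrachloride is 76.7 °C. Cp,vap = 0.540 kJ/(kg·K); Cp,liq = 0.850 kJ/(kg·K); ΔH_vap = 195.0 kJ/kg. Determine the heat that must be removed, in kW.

Q_c = 1140 kW

vapour 180→76.7 °C: -55.782 kJ/kg
condensation at 76.7 °C: -195 kJ/kg
liquid 76.7→14.7 °C: -52.7 kJ/kg
Δh = -55.782 + -195 + -52.7 = -303.48 kJ/kg
Q = ṁ·Δh = 226.1 kg/min × -303.48 kJ/kg = -68617 kJ/min
|Q| = 1143.6 kW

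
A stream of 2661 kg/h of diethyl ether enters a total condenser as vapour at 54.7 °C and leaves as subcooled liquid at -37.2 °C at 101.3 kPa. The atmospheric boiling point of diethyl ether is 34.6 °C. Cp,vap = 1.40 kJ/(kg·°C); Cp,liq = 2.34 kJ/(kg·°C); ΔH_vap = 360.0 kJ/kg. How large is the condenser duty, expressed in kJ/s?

Q_c = 411 kJ/s

vapour 54.7→34.6 °C: -28.14 kJ/kg
condensation at 34.6 °C: -360 kJ/kg
liquid 34.6→-37.2 °C: -168.01 kJ/kg
Δh = -28.14 + -360 + -168.01 = -556.15 kJ/kg
Q = ṁ·Δh = 2661 kg/h × -556.15 kJ/kg = -1.4799e+06 kJ/h
|Q| = 411.09 kW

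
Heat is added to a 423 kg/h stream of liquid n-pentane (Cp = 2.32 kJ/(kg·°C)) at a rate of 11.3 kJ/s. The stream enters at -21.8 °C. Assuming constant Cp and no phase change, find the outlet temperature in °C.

Q = 11.3 kJ/s = 40680 kJ/h
ΔT = Q/(ṁ·Cp) = 40680/(423×2.32) = 41.453 K
T_out = -21.8 + 41.453 = 19.653 °C

T_out = 19.7 °C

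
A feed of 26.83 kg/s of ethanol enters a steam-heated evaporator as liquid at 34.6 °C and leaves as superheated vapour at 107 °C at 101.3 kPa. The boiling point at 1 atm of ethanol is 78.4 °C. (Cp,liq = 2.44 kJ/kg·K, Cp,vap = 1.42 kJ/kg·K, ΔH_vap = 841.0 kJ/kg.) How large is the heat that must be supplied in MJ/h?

liquid 34.6→78.4 °C: 106.87 kJ/kg
vaporisation at 78.4 °C: 841 kJ/kg
vapour 78.4→107 °C: 40.612 kJ/kg
Δh = 106.87 + 841 + 40.612 = 988.48 kJ/kg
Q = ṁ·Δh = 26.83 kg/s × 988.48 kJ/kg = 26521 kJ/s
|Q| = 26521 kW = 95476 MJ/h

Q = 95500 MJ/h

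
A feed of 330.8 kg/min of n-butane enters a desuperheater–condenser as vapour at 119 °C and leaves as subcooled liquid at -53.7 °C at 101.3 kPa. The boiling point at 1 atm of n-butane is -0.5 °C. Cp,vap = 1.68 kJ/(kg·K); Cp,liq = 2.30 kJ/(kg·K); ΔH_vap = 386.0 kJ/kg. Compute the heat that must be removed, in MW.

Q_c = 3.91 MW

vapour 119→-0.5 °C: -200.76 kJ/kg
condensation at -0.5 °C: -386 kJ/kg
liquid -0.5→-53.7 °C: -122.36 kJ/kg
Δh = -200.76 + -386 + -122.36 = -709.12 kJ/kg
Q = ṁ·Δh = 330.8 kg/min × -709.12 kJ/kg = -234580 kJ/min
|Q| = 3909.6 kW = 3.9096 MW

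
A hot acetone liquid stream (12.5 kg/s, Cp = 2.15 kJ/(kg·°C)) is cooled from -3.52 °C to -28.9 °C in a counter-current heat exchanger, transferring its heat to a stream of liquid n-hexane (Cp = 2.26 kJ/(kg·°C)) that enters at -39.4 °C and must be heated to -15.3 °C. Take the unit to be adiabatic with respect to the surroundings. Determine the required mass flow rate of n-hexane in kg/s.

ṁ_c = 12.5 kg/s

Heat released by hot stream: Q = 12.5 × 2.15 × (-3.52 − -28.9) = 682.09 kJ/s
Energy balance on cold side (adiabatic exchanger): Q = ṁ_c·Cp_c·(T_c,out − T_c,in)
ṁ_c = 682.09 / [2.26 × (-15.3 − -39.4)] = 12.523 kg/s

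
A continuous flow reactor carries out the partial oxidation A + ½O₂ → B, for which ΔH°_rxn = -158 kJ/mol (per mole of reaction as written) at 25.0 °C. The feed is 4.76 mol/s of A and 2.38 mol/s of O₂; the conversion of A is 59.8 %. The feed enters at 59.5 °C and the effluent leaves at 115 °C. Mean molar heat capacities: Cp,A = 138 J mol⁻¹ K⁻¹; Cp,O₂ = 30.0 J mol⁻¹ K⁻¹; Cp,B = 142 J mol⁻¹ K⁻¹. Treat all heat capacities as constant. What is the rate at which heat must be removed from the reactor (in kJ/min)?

Extent of reaction ξ = 0.598 × 4.76 = 2.8465 mol/s
Reaction term: ξ·ΔH°_rxn = 2.8465 × -158 = -449.74 kJ/s
Sensible, feed 59.5→25 °C: -25.126 kJ/s
Outlet flows (mol/s): A 1.9135, O₂ 0.95676, B 2.8465
Sensible, products 25→115 °C: 62.727 kJ/s
Q = ΔH = -412.14 kJ/s = -412.14 kW
Heat removed = 24729 kJ/min

Q_out = 24700 kJ/min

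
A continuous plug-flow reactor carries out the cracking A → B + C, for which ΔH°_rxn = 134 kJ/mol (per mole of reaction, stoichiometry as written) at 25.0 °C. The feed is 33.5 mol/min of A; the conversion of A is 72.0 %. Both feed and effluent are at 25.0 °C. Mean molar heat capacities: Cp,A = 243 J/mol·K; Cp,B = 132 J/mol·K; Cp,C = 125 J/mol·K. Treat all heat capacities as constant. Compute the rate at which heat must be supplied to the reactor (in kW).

Extent of reaction ξ = 0.720 × 33.5 = 24.12 mol/min
Reaction term: ξ·ΔH°_rxn = 24.12 × 134 = 3232.1 kJ/min
Q = ΔH = 3232.1 kJ/min = 53.868 kW
Heat supplied = 53.868 kW

Q_in = 53.9 kW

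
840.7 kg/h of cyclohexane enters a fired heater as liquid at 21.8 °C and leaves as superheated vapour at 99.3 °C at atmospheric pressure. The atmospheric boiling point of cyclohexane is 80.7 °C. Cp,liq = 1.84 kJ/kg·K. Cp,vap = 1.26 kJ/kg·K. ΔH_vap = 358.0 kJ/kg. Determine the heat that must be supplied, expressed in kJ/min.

Q = 6860 kJ/min

liquid 21.8→80.7 °C: 108.38 kJ/kg
vaporisation at 80.7 °C: 358 kJ/kg
vapour 80.7→99.3 °C: 23.436 kJ/kg
Δh = 108.38 + 358 + 23.436 = 489.81 kJ/kg
Q = ṁ·Δh = 840.7 kg/h × 489.81 kJ/kg = 411780 kJ/h
|Q| = 114.38 kW = 6863.1 kJ/min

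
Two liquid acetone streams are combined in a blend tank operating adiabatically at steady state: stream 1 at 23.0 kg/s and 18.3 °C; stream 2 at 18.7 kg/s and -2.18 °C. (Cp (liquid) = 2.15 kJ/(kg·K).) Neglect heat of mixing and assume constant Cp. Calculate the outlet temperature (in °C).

T_out = 9.12 °C

Energy balance with Q = 0: Σ ṁᵢCp,ᵢ(T_out − Tᵢ) = 0
Σ ṁᵢCp,ᵢTᵢ = 23.0×2.15×18.3 + 18.7×2.15×-2.18 = 817.29
Σ ṁᵢCp,ᵢ = 23.0×2.15 + 18.7×2.15 = 89.655
T_out = 817.29 / 89.655 = 9.1159 °C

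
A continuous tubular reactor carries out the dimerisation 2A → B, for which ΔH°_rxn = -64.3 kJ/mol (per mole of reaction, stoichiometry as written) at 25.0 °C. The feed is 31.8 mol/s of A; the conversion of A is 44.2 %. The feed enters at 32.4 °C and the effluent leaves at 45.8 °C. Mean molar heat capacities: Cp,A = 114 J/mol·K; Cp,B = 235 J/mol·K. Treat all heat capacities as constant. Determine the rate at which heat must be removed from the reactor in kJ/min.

Extent of reaction ξ = 0.442 × 31.8 / 2 = 7.0278 mol/s
Reaction term: ξ·ΔH°_rxn = 7.0278 × -64.3 = -451.89 kJ/s
Sensible, feed 32.4→25 °C: -26.826 kJ/s
Outlet flows (mol/s): A 17.744, B 7.0278
Sensible, products 25→45.8 °C: 76.427 kJ/s
Q = ΔH = -402.29 kJ/s = -402.29 kW
Heat removed = 24137 kJ/min

Q_out = 24100 kJ/min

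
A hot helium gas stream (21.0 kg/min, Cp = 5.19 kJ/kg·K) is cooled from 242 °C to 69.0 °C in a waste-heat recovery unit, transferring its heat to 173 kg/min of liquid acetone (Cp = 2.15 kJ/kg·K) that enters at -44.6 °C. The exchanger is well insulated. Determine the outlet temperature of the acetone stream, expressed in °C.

T_c,out = 6.09 °C

Heat released by hot stream: Q = 21.0 × 5.19 × (242 − 69.0) = 18855 kJ/min
Energy balance on cold side (adiabatic exchanger): Q = ṁ_c·Cp_c·(T_c,out − T_c,in)
T_c,out = -44.6 + 18855/(173 × 2.15) = 6.093 °C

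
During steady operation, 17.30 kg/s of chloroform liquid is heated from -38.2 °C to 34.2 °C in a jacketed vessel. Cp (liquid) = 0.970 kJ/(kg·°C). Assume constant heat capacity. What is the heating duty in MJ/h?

Q = ṁ·Cp·ΔT = 17.30 × 0.970 × (34.2 − -38.2) = 1214.9 kJ/s
Heating duty = 4373.8 MJ/h

Q = 4370 MJ/h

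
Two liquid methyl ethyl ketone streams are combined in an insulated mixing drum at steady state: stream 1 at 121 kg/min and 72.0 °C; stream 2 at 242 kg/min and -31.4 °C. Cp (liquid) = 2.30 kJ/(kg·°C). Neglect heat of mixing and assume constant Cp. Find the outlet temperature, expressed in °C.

No heat crosses the boundary, so H_out = H_in.
Σ ṁᵢCp,ᵢTᵢ = 121×2.30×72.0 + 242×2.30×-31.4 = 2560.4
Σ ṁᵢCp,ᵢ = 121×2.30 + 242×2.30 = 834.9
T_out = 2560.4 / 834.9 = 3.0667 °C

T_out = 3.07 °C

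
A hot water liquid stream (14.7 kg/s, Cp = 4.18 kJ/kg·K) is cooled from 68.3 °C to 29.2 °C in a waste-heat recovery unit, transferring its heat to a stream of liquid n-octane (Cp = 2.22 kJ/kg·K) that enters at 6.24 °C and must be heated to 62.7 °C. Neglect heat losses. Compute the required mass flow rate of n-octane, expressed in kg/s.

Heat released by hot stream: Q = 14.7 × 4.18 × (68.3 − 29.2) = 2402.5 kJ/s
Energy balance on cold side (adiabatic exchanger): Q = ṁ_c·Cp_c·(T_c,out − T_c,in)
ṁ_c = 2402.5 / [2.22 × (62.7 − 6.24)] = 19.168 kg/s

ṁ_c = 19.2 kg/s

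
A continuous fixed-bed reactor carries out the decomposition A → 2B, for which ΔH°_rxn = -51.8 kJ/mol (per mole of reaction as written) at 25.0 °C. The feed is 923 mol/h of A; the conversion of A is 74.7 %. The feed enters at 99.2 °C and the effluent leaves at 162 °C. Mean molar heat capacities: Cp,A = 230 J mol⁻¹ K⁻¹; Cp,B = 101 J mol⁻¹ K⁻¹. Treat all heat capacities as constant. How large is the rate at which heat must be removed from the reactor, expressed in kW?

Extent of reaction ξ = 0.747 × 923 = 689.48 mol/h
Reaction term: ξ·ΔH°_rxn = 689.48 × -51.8 = -35715 kJ/h
Sensible, feed 99.2→25 °C: -15752 kJ/h
Outlet flows (mol/h): A 233.52, B 1379
Sensible, products 25→162 °C: 26439 kJ/h
Q = ΔH = -25028 kJ/h = -6.9523 kW
Heat removed = 6.9523 kW

Q_out = 6.95 kW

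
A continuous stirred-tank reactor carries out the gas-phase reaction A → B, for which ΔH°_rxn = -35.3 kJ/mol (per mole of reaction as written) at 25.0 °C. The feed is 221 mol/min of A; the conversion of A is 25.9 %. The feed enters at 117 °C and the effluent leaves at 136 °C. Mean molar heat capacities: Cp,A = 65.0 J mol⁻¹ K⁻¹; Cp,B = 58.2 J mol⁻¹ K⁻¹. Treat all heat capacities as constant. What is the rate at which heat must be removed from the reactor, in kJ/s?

Q_out = 29.8 kJ/s

Extent of reaction ξ = 0.259 × 221 = 57.239 mol/min
Reaction term: ξ·ΔH°_rxn = 57.239 × -35.3 = -2020.5 kJ/min
Sensible, feed 117→25 °C: -1321.6 kJ/min
Outlet flows (mol/min): A 163.76, B 57.239
Sensible, products 25→136 °C: 1551.3 kJ/min
Q = ΔH = -1790.8 kJ/min = -29.847 kW
Heat removed = 29.847 kJ/s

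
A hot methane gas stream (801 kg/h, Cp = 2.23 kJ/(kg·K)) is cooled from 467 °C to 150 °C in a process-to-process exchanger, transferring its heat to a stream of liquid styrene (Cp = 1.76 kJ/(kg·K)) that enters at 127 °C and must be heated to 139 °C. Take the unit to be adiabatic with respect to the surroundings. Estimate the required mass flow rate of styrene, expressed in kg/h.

Heat released by hot stream: Q = 801 × 2.23 × (467 − 150) = 566230 kJ/h
Energy balance on cold side (adiabatic exchanger): Q = ṁ_c·Cp_c·(T_c,out − T_c,in)
ṁ_c = 566230 / [1.76 × (139 − 127)] = 26810 kg/h

ṁ_c = 26800 kg/h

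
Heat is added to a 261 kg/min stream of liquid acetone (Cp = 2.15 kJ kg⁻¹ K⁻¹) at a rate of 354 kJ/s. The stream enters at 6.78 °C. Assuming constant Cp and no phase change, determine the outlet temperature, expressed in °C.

Q = 354 kJ/s = 21240 kJ/min
ΔT = Q/(ṁ·Cp) = 21240/(261×2.15) = 37.851 K
T_out = 6.78 + 37.851 = 44.631 °C

T_out = 44.6 °C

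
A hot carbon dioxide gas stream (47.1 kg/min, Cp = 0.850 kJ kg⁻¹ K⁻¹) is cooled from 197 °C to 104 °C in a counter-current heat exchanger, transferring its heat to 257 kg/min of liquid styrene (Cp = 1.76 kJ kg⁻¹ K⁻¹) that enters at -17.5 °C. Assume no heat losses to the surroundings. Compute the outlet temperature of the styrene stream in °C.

T_c,out = -9.27 °C

Heat released by hot stream: Q = 47.1 × 0.850 × (197 − 104) = 3723.3 kJ/min
Energy balance on cold side (adiabatic exchanger): Q = ṁ_c·Cp_c·(T_c,out − T_c,in)
T_c,out = -17.5 + 3723.3/(257 × 1.76) = -9.2685 °C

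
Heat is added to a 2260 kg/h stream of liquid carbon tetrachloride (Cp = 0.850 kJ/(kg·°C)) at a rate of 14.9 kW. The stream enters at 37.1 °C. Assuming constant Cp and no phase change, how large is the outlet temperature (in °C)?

Q = 14.9 kW = 53640 kJ/h
ΔT = Q/(ṁ·Cp) = 53640/(2260×0.850) = 27.923 K
T_out = 37.1 + 27.923 = 65.023 °C

T_out = 65.0 °C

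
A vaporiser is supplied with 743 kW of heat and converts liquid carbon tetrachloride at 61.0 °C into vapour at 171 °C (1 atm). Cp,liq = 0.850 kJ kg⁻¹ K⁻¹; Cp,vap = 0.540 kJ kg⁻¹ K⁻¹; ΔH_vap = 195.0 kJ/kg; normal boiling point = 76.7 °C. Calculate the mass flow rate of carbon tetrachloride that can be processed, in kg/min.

Δh = 0.850×(76.7−61.0) + 195.0 + 0.540×(171−76.7) = 259.27 kJ/kg
Q = 743 kW = 743 kJ/s = 44580 kJ/min
ṁ = Q/Δh = 44580 / 259.27 = 171.95 kg/min

ṁ = 172 kg/min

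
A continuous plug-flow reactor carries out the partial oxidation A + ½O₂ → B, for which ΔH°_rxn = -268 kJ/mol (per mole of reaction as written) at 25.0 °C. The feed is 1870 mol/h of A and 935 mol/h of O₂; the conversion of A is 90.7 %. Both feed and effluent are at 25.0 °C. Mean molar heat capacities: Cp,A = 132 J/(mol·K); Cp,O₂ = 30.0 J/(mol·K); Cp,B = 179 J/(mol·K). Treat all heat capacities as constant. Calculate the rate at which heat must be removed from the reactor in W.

Extent of reaction ξ = 0.907 × 1870 = 1696.1 mol/h
Reaction term: ξ·ΔH°_rxn = 1696.1 × -268 = -454550 kJ/h
Q = ΔH = -454550 kJ/h = -126.26 kW
Heat removed = 126260 W

Q_out = 126000 W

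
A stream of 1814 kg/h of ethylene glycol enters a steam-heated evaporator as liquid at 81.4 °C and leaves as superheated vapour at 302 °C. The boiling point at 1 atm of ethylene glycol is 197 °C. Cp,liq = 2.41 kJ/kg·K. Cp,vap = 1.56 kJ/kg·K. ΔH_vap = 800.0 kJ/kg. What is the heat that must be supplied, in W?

liquid 81.4→197 °C: 278.6 kJ/kg
vaporisation at 197 °C: 800 kJ/kg
vapour 197→302 °C: 163.8 kJ/kg
Δh = 278.6 + 800 + 163.8 = 1242.4 kJ/kg
Q = ṁ·Δh = 1814 kg/h × 1242.4 kJ/kg = 2.2537e+06 kJ/h
|Q| = 626.03 kW = 626030 W

Q = 626000 W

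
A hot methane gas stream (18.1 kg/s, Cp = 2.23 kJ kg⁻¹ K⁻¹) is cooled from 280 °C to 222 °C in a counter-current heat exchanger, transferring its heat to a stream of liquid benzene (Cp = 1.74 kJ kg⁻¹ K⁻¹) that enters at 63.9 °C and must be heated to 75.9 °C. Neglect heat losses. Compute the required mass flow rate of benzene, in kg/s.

Heat released by hot stream: Q = 18.1 × 2.23 × (280 − 222) = 2341.1 kJ/s
Energy balance on cold side (adiabatic exchanger): Q = ṁ_c·Cp_c·(T_c,out − T_c,in)
ṁ_c = 2341.1 / [1.74 × (75.9 − 63.9)] = 112.12 kg/s

ṁ_c = 112 kg/s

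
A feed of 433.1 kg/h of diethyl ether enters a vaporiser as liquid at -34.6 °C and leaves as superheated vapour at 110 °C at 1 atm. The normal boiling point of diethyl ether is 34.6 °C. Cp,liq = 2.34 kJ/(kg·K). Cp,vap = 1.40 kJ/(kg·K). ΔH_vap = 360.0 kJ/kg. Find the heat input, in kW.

liquid -34.6→34.6 °C: 161.93 kJ/kg
vaporisation at 34.6 °C: 360 kJ/kg
vapour 34.6→110 °C: 105.56 kJ/kg
Δh = 161.93 + 360 + 105.56 = 627.49 kJ/kg
Q = ṁ·Δh = 433.1 kg/h × 627.49 kJ/kg = 271770 kJ/h
|Q| = 75.49 kW

Q = 75.5 kW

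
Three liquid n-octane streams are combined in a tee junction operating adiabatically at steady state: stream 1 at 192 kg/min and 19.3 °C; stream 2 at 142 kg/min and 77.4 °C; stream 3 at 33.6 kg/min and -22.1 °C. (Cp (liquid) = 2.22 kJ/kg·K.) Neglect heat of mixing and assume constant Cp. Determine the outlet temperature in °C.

No heat crosses the boundary, so H_out = H_in.
T_out = Σ ṁᵢCp,ᵢTᵢ / Σ ṁᵢCp,ᵢ
      = 30978 / 816.07 = 37.959 °C

T_out = 38.0 °C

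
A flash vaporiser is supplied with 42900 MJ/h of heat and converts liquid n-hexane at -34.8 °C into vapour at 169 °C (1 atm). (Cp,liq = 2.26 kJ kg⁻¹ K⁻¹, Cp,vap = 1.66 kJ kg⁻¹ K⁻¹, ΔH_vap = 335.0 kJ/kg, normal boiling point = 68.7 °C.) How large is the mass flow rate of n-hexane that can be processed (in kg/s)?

ṁ = 16.2 kg/s

Δh = 2.26×(68.7−-34.8) + 335.0 + 1.66×(169−68.7) = 735.41 kJ/kg
Q = 42900 MJ/h = 11917 kJ/s = 11917 kJ/s
ṁ = Q/Δh = 11917 / 735.41 = 16.204 kg/s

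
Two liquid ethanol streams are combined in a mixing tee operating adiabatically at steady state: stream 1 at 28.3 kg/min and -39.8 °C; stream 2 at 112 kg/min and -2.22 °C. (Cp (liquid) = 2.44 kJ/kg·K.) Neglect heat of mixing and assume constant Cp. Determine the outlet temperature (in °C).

No heat crosses the boundary, so H_out = H_in.
T_out = Σ ṁᵢCp,ᵢTᵢ / Σ ṁᵢCp,ᵢ
      = -3355 / 342.33 = -9.8003 °C

T_out = -9.80 °C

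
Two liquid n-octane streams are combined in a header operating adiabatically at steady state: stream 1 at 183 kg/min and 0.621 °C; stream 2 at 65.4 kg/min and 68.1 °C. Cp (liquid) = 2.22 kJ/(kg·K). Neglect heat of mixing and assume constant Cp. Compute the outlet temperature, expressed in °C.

Adiabatic, steady state ⇒ Σ ṁᵢCp,ᵢ(T_out − Tᵢ) = 0
T_out = Σ ṁᵢCp,ᵢTᵢ / Σ ṁᵢCp,ᵢ
      = 10140 / 551.45 = 18.387 °C

T_out = 18.4 °C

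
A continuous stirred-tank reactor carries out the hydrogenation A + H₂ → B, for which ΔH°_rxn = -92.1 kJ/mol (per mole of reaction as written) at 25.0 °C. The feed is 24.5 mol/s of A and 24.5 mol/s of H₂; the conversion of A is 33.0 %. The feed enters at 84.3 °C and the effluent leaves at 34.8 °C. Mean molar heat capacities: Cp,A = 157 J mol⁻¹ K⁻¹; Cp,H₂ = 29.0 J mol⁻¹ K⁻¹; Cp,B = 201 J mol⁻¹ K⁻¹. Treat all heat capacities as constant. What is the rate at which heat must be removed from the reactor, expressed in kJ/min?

Q_out = 58100 kJ/min

Extent of reaction ξ = 0.330 × 24.5 = 8.085 mol/s
Reaction term: ξ·ΔH°_rxn = 8.085 × -92.1 = -744.63 kJ/s
Sensible, feed 84.3→25 °C: -270.23 kJ/s
Outlet flows (mol/s): A 16.415, H₂ 16.415, B 8.085
Sensible, products 25→34.8 °C: 45.847 kJ/s
Q = ΔH = -969.01 kJ/s = -969.01 kW
Heat removed = 58141 kJ/min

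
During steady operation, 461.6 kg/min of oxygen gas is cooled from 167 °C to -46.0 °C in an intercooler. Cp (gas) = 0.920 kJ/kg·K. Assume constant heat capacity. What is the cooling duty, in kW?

Q_c = 1510 kW

Q = ṁ·Cp·ΔT = 461.6 × 0.920 × (-46.0 − 167) = -90455 kJ/min
Converting: 90455 / 60 s = 1507.6 kW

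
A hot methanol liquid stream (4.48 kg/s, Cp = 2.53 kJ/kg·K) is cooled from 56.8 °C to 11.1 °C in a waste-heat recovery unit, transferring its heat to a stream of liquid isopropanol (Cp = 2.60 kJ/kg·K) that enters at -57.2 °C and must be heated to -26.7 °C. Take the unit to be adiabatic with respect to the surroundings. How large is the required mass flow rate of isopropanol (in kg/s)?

Heat released by hot stream: Q = 4.48 × 2.53 × (56.8 − 11.1) = 517.98 kJ/s
Energy balance on cold side (adiabatic exchanger): Q = ṁ_c·Cp_c·(T_c,out − T_c,in)
ṁ_c = 517.98 / [2.60 × (-26.7 − -57.2)] = 6.5319 kg/s

ṁ_c = 6.53 kg/s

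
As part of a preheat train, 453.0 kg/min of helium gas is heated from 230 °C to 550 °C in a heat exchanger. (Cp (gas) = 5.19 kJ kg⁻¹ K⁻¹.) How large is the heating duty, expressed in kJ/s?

Q = 12500 kJ/s

Q = ṁ·Cp·ΔT = 453.0 × 5.19 × (550 − 230) = 752340 kJ/min
Converting: 752340 / 60 s = 12539 kW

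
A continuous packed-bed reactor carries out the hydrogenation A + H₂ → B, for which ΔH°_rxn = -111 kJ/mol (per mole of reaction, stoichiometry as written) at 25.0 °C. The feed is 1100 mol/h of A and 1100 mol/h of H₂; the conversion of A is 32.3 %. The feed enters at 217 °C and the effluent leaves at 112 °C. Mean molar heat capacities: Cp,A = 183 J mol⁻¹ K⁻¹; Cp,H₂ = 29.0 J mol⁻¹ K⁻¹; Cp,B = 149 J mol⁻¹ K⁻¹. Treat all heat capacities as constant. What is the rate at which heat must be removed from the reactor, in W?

Q_out = 18300 W

Extent of reaction ξ = 0.323 × 1100 = 355.3 mol/h
Reaction term: ξ·ΔH°_rxn = 355.3 × -111 = -39438 kJ/h
Sensible, feed 217→25 °C: -44774 kJ/h
Outlet flows (mol/h): A 744.7, H₂ 744.7, B 355.3
Sensible, products 25→112 °C: 18341 kJ/h
Q = ΔH = -65872 kJ/h = -18.298 kW
Heat removed = 18298 W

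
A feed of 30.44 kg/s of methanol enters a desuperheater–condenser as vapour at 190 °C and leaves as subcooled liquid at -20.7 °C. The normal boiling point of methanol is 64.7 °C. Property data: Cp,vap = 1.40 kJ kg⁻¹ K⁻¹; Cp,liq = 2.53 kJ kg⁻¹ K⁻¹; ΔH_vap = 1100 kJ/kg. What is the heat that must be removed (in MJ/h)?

Q_c = 163000 MJ/h

vapour 190→64.7 °C: -175.42 kJ/kg
condensation at 64.7 °C: -1100 kJ/kg
liquid 64.7→-20.7 °C: -216.06 kJ/kg
Δh = -175.42 + -1100 + -216.06 = -1491.5 kJ/kg
Q = ṁ·Δh = 30.44 kg/s × -1491.5 kJ/kg = -45401 kJ/s
|Q| = 45401 kW = 163440 MJ/h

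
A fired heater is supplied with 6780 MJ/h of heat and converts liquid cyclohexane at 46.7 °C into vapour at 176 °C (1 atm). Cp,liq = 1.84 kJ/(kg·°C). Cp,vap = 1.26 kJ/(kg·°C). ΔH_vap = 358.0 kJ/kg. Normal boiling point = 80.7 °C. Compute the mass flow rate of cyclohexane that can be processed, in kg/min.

ṁ = 209 kg/min

Δh = 1.84×(80.7−46.7) + 358.0 + 1.26×(176−80.7) = 540.64 kJ/kg
Q = 6780 MJ/h = 1883.3 kJ/s = 113000 kJ/min
ṁ = Q/Δh = 113000 / 540.64 = 209.01 kg/min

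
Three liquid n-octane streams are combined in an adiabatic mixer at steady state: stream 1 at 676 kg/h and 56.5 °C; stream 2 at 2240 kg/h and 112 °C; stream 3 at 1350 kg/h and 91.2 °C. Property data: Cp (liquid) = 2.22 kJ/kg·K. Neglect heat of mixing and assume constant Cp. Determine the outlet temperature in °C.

T_out = 96.6 °C

Adiabatic, steady state ⇒ Σ ṁᵢCp,ᵢ(T_out − Tᵢ) = 0
T_out = Σ ṁᵢCp,ᵢTᵢ / Σ ṁᵢCp,ᵢ
      = 915070 / 9470.5 = 96.623 °C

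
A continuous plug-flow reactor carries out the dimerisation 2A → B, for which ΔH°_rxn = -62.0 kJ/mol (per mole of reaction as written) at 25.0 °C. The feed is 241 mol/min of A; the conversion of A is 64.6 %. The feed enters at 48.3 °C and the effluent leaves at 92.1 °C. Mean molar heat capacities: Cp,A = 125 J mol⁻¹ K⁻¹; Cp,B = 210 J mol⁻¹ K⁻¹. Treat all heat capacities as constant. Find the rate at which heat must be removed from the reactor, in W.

Extent of reaction ξ = 0.646 × 241 / 2 = 77.843 mol/min
Reaction term: ξ·ΔH°_rxn = 77.843 × -62.0 = -4826.3 kJ/min
Sensible, feed 48.3→25 °C: -701.91 kJ/min
Outlet flows (mol/min): A 85.314, B 77.843
Sensible, products 25→92.1 °C: 1812.5 kJ/min
Q = ΔH = -3715.7 kJ/min = -61.929 kW
Heat removed = 61929 W

Q_out = 61900 W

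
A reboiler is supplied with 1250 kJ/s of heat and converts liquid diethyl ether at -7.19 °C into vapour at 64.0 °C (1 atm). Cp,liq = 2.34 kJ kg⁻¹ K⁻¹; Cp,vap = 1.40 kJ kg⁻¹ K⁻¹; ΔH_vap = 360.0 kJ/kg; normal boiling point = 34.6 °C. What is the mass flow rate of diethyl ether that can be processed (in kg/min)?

ṁ = 150 kg/min

Δh = 2.34×(34.6−-7.19) + 360.0 + 1.40×(64.0−34.6) = 498.95 kJ/kg
Q = 1250 kJ/s = 1250 kJ/s = 75000 kJ/min
ṁ = Q/Δh = 75000 / 498.95 = 150.32 kg/min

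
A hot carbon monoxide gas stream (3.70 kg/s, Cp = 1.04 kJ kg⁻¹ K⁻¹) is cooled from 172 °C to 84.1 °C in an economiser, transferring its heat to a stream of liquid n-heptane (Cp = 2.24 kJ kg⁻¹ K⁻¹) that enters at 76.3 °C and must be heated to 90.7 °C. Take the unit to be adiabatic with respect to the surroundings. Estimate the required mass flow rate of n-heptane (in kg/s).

Heat released by hot stream: Q = 3.70 × 1.04 × (172 − 84.1) = 338.24 kJ/s
Energy balance on cold side (adiabatic exchanger): Q = ṁ_c·Cp_c·(T_c,out − T_c,in)
ṁ_c = 338.24 / [2.24 × (90.7 − 76.3)] = 10.486 kg/s

ṁ_c = 10.5 kg/s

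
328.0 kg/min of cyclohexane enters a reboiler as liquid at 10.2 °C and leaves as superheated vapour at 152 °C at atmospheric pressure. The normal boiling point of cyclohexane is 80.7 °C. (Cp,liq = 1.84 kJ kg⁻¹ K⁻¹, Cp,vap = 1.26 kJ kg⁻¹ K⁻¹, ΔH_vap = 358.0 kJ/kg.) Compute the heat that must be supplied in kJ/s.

Q = 3160 kJ/s

liquid 10.2→80.7 °C: 129.72 kJ/kg
vaporisation at 80.7 °C: 358 kJ/kg
vapour 80.7→152 °C: 89.838 kJ/kg
Δh = 129.72 + 358 + 89.838 = 577.56 kJ/kg
Q = ṁ·Δh = 328.0 kg/min × 577.56 kJ/kg = 189440 kJ/min
|Q| = 3157.3 kW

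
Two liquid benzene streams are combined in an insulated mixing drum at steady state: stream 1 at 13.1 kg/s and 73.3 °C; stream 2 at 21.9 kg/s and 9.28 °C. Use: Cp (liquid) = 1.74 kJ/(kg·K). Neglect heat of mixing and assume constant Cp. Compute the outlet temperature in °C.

T_out = 33.2 °C

Energy balance with Q = 0: Σ ṁᵢCp,ᵢ(T_out − Tᵢ) = 0
Σ ṁᵢCp,ᵢTᵢ = 13.1×1.74×73.3 + 21.9×1.74×9.28 = 2024.4
Σ ṁᵢCp,ᵢ = 13.1×1.74 + 21.9×1.74 = 60.9
T_out = 2024.4 / 60.9 = 33.242 °C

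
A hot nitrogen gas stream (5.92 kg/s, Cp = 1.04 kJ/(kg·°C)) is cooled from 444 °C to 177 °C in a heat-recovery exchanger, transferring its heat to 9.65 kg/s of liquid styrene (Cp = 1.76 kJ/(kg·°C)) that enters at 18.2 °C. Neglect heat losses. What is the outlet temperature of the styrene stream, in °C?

Heat released by hot stream: Q = 5.92 × 1.04 × (444 − 177) = 1643.9 kJ/s
Energy balance on cold side (adiabatic exchanger): Q = ṁ_c·Cp_c·(T_c,out − T_c,in)
T_c,out = 18.2 + 1643.9/(9.65 × 1.76) = 114.99 °C

T_c,out = 115 °C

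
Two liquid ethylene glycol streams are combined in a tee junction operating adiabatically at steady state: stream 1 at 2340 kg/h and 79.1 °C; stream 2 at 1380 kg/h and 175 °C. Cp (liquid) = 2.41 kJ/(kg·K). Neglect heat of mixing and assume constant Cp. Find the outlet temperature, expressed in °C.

T_out = 115 °C

Adiabatic, steady state ⇒ Σ ṁᵢCp,ᵢ(T_out − Tᵢ) = 0
Σ ṁᵢCp,ᵢTᵢ = 2340×2.41×79.1 + 1380×2.41×175 = 1.0281e+06
Σ ṁᵢCp,ᵢ = 2340×2.41 + 1380×2.41 = 8965.2
T_out = 1.0281e+06 / 8965.2 = 114.68 °C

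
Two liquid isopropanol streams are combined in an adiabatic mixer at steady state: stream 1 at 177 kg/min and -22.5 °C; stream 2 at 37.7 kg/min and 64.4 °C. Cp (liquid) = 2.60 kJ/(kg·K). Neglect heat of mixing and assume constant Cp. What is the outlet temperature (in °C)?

T_out = -7.24 °C

Adiabatic, steady state ⇒ Σ ṁᵢCp,ᵢ(T_out − Tᵢ) = 0
Σ ṁᵢCp,ᵢTᵢ = 177×2.60×-22.5 + 37.7×2.60×64.4 = -4042
Σ ṁᵢCp,ᵢ = 177×2.60 + 37.7×2.60 = 558.22
T_out = -4042 / 558.22 = -7.2409 °C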